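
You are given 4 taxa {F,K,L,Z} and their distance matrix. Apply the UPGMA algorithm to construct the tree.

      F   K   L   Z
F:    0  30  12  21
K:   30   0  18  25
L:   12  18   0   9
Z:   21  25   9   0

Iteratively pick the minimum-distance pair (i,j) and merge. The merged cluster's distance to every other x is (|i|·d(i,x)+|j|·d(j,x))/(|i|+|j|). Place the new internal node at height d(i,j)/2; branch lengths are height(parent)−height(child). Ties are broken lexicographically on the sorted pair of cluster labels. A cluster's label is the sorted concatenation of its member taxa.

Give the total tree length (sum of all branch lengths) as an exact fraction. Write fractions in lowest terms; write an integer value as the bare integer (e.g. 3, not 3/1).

445/12

iteration 1: select L,Z (d=9); attach at lengths (9/2, 9/2); label the merged cluster LZ
  updated: d(F,LZ)=33/2, d(K,LZ)=43/2
iteration 2: select F,LZ (d=33/2); attach at lengths (33/4, 15/4); label the merged cluster FLZ
  updated: d(FLZ,K)=73/3
iteration 3: select FLZ,K (d=73/3); attach at lengths (47/12, 73/6); label the merged cluster FKLZ
final tree: ((F:33/4,(L:9/2,Z:9/2):15/4):47/12,K:73/6)
total length: 445/12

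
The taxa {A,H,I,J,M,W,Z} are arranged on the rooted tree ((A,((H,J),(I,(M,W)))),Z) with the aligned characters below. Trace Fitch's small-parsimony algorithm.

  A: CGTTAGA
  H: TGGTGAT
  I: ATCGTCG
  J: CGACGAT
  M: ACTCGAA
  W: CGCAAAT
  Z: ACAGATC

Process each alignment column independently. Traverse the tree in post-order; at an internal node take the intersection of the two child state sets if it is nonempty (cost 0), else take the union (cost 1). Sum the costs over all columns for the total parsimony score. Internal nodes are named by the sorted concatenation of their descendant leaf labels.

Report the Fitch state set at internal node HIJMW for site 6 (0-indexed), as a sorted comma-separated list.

HJ@0: {T} ∪ {C} = {C,T} (union, +1)
MW@0: {A} ∪ {C} = {A,C} (union, +1)
IMW@0: {A} ∩ {A,C} = {A} (intersection, +0)
HIJMW@0: {C,T} ∪ {A} = {A,C,T} (union, +1)
AHIJMW@0: {C} ∩ {A,C,T} = {C} (intersection, +0)
AHIJMWZ@0: {C} ∪ {A} = {A,C} (union, +1)
HJ@1: {G} ∩ {G} = {G} (intersection, +0)
MW@1: {C} ∪ {G} = {C,G} (union, +1)
IMW@1: {T} ∪ {C,G} = {C,G,T} (union, +1)
HIJMW@1: {G} ∩ {C,G,T} = {G} (intersection, +0)
AHIJMW@1: {G} ∩ {G} = {G} (intersection, +0)
AHIJMWZ@1: {G} ∪ {C} = {C,G} (union, +1)
HJ@2: {G} ∪ {A} = {A,G} (union, +1)
MW@2: {T} ∪ {C} = {C,T} (union, +1)
IMW@2: {C} ∩ {C,T} = {C} (intersection, +0)
HIJMW@2: {A,G} ∪ {C} = {A,C,G} (union, +1)
AHIJMW@2: {T} ∪ {A,C,G} = {A,C,G,T} (union, +1)
AHIJMWZ@2: {A,C,G,T} ∩ {A} = {A} (intersection, +0)
HJ@3: {T} ∪ {C} = {C,T} (union, +1)
MW@3: {C} ∪ {A} = {A,C} (union, +1)
IMW@3: {G} ∪ {A,C} = {A,C,G} (union, +1)
HIJMW@3: {C,T} ∩ {A,C,G} = {C} (intersection, +0)
AHIJMW@3: {T} ∪ {C} = {C,T} (union, +1)
AHIJMWZ@3: {C,T} ∪ {G} = {C,G,T} (union, +1)
HJ@4: {G} ∩ {G} = {G} (intersection, +0)
MW@4: {G} ∪ {A} = {A,G} (union, +1)
IMW@4: {T} ∪ {A,G} = {A,G,T} (union, +1)
HIJMW@4: {G} ∩ {A,G,T} = {G} (intersection, +0)
AHIJMW@4: {A} ∪ {G} = {A,G} (union, +1)
AHIJMWZ@4: {A,G} ∩ {A} = {A} (intersection, +0)
HJ@5: {A} ∩ {A} = {A} (intersection, +0)
MW@5: {A} ∩ {A} = {A} (intersection, +0)
IMW@5: {C} ∪ {A} = {A,C} (union, +1)
HIJMW@5: {A} ∩ {A,C} = {A} (intersection, +0)
AHIJMW@5: {G} ∪ {A} = {A,G} (union, +1)
AHIJMWZ@5: {A,G} ∪ {T} = {A,G,T} (union, +1)
HJ@6: {T} ∩ {T} = {T} (intersection, +0)
MW@6: {A} ∪ {T} = {A,T} (union, +1)
IMW@6: {G} ∪ {A,T} = {A,G,T} (union, +1)
HIJMW@6: {T} ∩ {A,G,T} = {T} (intersection, +0)
AHIJMW@6: {A} ∪ {T} = {A,T} (union, +1)
AHIJMWZ@6: {A,T} ∪ {C} = {A,C,T} (union, +1)
per-site changes: [4, 3, 4, 5, 3, 3, 4]; total = 26

T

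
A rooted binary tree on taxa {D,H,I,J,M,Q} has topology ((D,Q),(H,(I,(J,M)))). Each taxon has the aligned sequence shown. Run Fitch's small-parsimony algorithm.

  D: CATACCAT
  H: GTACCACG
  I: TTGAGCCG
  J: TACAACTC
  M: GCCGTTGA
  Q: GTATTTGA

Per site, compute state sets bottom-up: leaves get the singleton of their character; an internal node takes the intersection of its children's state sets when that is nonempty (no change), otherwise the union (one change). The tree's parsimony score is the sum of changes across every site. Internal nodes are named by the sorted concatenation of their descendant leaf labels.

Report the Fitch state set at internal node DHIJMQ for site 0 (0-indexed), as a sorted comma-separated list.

G

site 0, node DQ: D={C} ∪ Q={G} → {C,G} (+1)
site 0, node JM: J={T} ∪ M={G} → {G,T} (+1)
site 0, node IJM: I={T} ∩ JM={G,T} → {T} (+0)
site 0, node HIJM: H={G} ∪ IJM={T} → {G,T} (+1)
site 0, node DHIJMQ: DQ={C,G} ∩ HIJM={G,T} → {G} (+0)
site 1, node DQ: D={A} ∪ Q={T} → {A,T} (+1)
site 1, node JM: J={A} ∪ M={C} → {A,C} (+1)
site 1, node IJM: I={T} ∪ JM={A,C} → {A,C,T} (+1)
site 1, node HIJM: H={T} ∩ IJM={A,C,T} → {T} (+0)
site 1, node DHIJMQ: DQ={A,T} ∩ HIJM={T} → {T} (+0)
site 2, node DQ: D={T} ∪ Q={A} → {A,T} (+1)
site 2, node JM: J={C} ∩ M={C} → {C} (+0)
site 2, node IJM: I={G} ∪ JM={C} → {C,G} (+1)
site 2, node HIJM: H={A} ∪ IJM={C,G} → {A,C,G} (+1)
site 2, node DHIJMQ: DQ={A,T} ∩ HIJM={A,C,G} → {A} (+0)
site 3, node DQ: D={A} ∪ Q={T} → {A,T} (+1)
site 3, node JM: J={A} ∪ M={G} → {A,G} (+1)
site 3, node IJM: I={A} ∩ JM={A,G} → {A} (+0)
site 3, node HIJM: H={C} ∪ IJM={A} → {A,C} (+1)
site 3, node DHIJMQ: DQ={A,T} ∩ HIJM={A,C} → {A} (+0)
site 4, node DQ: D={C} ∪ Q={T} → {C,T} (+1)
site 4, node JM: J={A} ∪ M={T} → {A,T} (+1)
site 4, node IJM: I={G} ∪ JM={A,T} → {A,G,T} (+1)
site 4, node HIJM: H={C} ∪ IJM={A,G,T} → {A,C,G,T} (+1)
site 4, node DHIJMQ: DQ={C,T} ∩ HIJM={A,C,G,T} → {C,T} (+0)
site 5, node DQ: D={C} ∪ Q={T} → {C,T} (+1)
site 5, node JM: J={C} ∪ M={T} → {C,T} (+1)
site 5, node IJM: I={C} ∩ JM={C,T} → {C} (+0)
site 5, node HIJM: H={A} ∪ IJM={C} → {A,C} (+1)
site 5, node DHIJMQ: DQ={C,T} ∩ HIJM={A,C} → {C} (+0)
site 6, node DQ: D={A} ∪ Q={G} → {A,G} (+1)
site 6, node JM: J={T} ∪ M={G} → {G,T} (+1)
site 6, node IJM: I={C} ∪ JM={G,T} → {C,G,T} (+1)
site 6, node HIJM: H={C} ∩ IJM={C,G,T} → {C} (+0)
site 6, node DHIJMQ: DQ={A,G} ∪ HIJM={C} → {A,C,G} (+1)
site 7, node DQ: D={T} ∪ Q={A} → {A,T} (+1)
site 7, node JM: J={C} ∪ M={A} → {A,C} (+1)
site 7, node IJM: I={G} ∪ JM={A,C} → {A,C,G} (+1)
site 7, node HIJM: H={G} ∩ IJM={A,C,G} → {G} (+0)
site 7, node DHIJMQ: DQ={A,T} ∪ HIJM={G} → {A,G,T} (+1)
per-site changes: [3, 3, 3, 3, 4, 3, 4, 4]; total = 27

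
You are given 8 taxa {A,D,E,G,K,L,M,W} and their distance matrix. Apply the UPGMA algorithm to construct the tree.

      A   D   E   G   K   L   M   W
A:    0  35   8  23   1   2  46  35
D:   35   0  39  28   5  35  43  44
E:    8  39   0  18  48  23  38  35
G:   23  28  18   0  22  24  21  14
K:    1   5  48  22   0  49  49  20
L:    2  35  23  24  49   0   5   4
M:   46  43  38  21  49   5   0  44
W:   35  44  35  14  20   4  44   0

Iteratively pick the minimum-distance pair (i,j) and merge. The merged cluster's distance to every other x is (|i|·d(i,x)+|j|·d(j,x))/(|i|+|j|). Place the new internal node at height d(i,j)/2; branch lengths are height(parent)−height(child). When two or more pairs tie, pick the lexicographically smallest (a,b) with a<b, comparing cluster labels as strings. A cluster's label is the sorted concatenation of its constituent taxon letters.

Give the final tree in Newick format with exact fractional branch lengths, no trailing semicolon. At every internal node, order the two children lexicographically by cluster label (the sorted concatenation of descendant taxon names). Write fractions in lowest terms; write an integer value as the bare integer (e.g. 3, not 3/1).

(((A:1/2,K:1/2):19/2,D:10):191/30,(((E:9,G:9):3,(L:2,W:2):10):3/2,M:27/2):43/15)

1. join A+K (d=1) ⇒ AK; edges |A|=1/2, |K|=1/2
  updated: d(AK,D)=20, d(AK,E)=28, d(AK,G)=45/2, d(AK,L)=51/2, d(AK,M)=95/2, d(AK,W)=55/2
2. join L+W (d=4) ⇒ LW; edges |L|=2, |W|=2
  updated: d(AK,LW)=53/2, d(D,LW)=79/2, d(E,LW)=29, d(G,LW)=19, d(LW,M)=49/2
3. join E+G (d=18) ⇒ EG; edges |E|=9, |G|=9
  updated: d(AK,EG)=101/4, d(D,EG)=67/2, d(EG,LW)=24, d(EG,M)=59/2
4. join AK+D (d=20) ⇒ ADK; edges |AK|=19/2, |D|=10
  updated: d(ADK,EG)=28, d(ADK,LW)=185/6, d(ADK,M)=46
5. join EG+LW (d=24) ⇒ EGLW; edges |EG|=3, |LW|=10
  updated: d(ADK,EGLW)=353/12, d(EGLW,M)=27
6. join EGLW+M (d=27) ⇒ EGLMW; edges |EGLW|=3/2, |M|=27/2
  updated: d(ADK,EGLMW)=491/15
7. join ADK+EGLMW (d=491/15) ⇒ ADEGKLMW; edges |ADK|=191/30, |EGLMW|=43/15
final tree: (((A:1/2,K:1/2):19/2,D:10):191/30,(((E:9,G:9):3,(L:2,W:2):10):3/2,M:27/2):43/15)
total length: 1196/15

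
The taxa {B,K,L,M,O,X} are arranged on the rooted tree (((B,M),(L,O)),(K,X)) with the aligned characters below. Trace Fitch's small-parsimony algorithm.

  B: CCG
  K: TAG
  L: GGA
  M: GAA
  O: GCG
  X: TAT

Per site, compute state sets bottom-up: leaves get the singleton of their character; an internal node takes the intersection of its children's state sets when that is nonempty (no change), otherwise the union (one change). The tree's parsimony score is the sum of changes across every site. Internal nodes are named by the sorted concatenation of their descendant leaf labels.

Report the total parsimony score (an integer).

8

site 0, node BM: B={C} ∪ M={G} → {C,G} (+1)
site 0, node LO: L={G} ∩ O={G} → {G} (+0)
site 0, node BLMO: BM={C,G} ∩ LO={G} → {G} (+0)
site 0, node KX: K={T} ∩ X={T} → {T} (+0)
site 0, node BKLMOX: BLMO={G} ∪ KX={T} → {G,T} (+1)
site 1, node BM: B={C} ∪ M={A} → {A,C} (+1)
site 1, node LO: L={G} ∪ O={C} → {C,G} (+1)
site 1, node BLMO: BM={A,C} ∩ LO={C,G} → {C} (+0)
site 1, node KX: K={A} ∩ X={A} → {A} (+0)
site 1, node BKLMOX: BLMO={C} ∪ KX={A} → {A,C} (+1)
site 2, node BM: B={G} ∪ M={A} → {A,G} (+1)
site 2, node LO: L={A} ∪ O={G} → {A,G} (+1)
site 2, node BLMO: BM={A,G} ∩ LO={A,G} → {A,G} (+0)
site 2, node KX: K={G} ∪ X={T} → {G,T} (+1)
site 2, node BKLMOX: BLMO={A,G} ∩ KX={G,T} → {G} (+0)
per-site changes: [2, 3, 3]; total = 8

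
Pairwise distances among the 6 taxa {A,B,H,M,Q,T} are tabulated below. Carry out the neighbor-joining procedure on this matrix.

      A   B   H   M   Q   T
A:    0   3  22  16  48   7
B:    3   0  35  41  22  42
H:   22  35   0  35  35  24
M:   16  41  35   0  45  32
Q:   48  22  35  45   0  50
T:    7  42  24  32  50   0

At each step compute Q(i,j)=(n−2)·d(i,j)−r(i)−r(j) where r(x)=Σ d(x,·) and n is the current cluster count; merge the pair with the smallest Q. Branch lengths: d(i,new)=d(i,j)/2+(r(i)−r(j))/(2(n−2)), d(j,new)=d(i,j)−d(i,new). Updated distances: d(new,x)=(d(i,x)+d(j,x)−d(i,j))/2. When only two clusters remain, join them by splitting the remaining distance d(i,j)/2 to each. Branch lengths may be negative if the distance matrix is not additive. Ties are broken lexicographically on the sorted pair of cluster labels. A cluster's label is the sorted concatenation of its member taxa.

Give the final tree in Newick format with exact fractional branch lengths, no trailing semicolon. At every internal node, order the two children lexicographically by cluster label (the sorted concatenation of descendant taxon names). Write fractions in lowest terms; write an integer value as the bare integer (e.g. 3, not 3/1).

iteration 1: select B,Q (d=22, Q=-255); attach at lengths (31/8, 145/8); label the merged cluster BQ
  updated: d(A,BQ)=29/2, d(BQ,H)=24, d(BQ,M)=32, d(BQ,T)=35
iteration 2: select BQ,H (d=24, Q=-277/2); attach at lengths (145/12, 143/12); label the merged cluster BHQ
  updated: d(A,BHQ)=25/4, d(BHQ,M)=43/2, d(BHQ,T)=35/2
iteration 3: select A,T (d=7, Q=-287/4); attach at lengths (-53/16, 165/16); label the merged cluster AT
  updated: d(AT,BHQ)=67/8, d(AT,M)=41/2
iteration 4: select AT,BHQ (d=67/8, Q=-403/8); attach at lengths (59/16, 75/16); label the merged cluster ABHQT
  updated: d(ABHQT,M)=269/16
iteration 5: select ABHQT,M (d=269/16); attach at lengths (269/32, 269/32); label the merged cluster ABHMQT
final tree: (((A:-53/16,T:165/16):59/16,((B:31/8,Q:145/8):145/12,H:143/12):75/16):269/32,M:269/32)
total length: 1251/16

(((A:-53/16,T:165/16):59/16,((B:31/8,Q:145/8):145/12,H:143/12):75/16):269/32,M:269/32)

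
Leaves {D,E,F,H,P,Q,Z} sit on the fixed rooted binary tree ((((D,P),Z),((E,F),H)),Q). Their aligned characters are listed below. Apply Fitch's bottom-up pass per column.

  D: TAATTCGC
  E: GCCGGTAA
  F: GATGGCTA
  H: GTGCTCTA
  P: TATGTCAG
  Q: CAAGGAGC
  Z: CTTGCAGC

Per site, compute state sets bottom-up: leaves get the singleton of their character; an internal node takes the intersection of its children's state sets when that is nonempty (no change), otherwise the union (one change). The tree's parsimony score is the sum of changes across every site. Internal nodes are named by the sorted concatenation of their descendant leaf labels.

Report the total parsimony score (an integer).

DP@0: {T} ∩ {T} = {T} (intersection, +0)
DPZ@0: {T} ∪ {C} = {C,T} (union, +1)
EF@0: {G} ∩ {G} = {G} (intersection, +0)
EFH@0: {G} ∩ {G} = {G} (intersection, +0)
DEFHPZ@0: {C,T} ∪ {G} = {C,G,T} (union, +1)
DEFHPQZ@0: {C,G,T} ∩ {C} = {C} (intersection, +0)
DP@1: {A} ∩ {A} = {A} (intersection, +0)
DPZ@1: {A} ∪ {T} = {A,T} (union, +1)
EF@1: {C} ∪ {A} = {A,C} (union, +1)
EFH@1: {A,C} ∪ {T} = {A,C,T} (union, +1)
DEFHPZ@1: {A,T} ∩ {A,C,T} = {A,T} (intersection, +0)
DEFHPQZ@1: {A,T} ∩ {A} = {A} (intersection, +0)
DP@2: {A} ∪ {T} = {A,T} (union, +1)
DPZ@2: {A,T} ∩ {T} = {T} (intersection, +0)
EF@2: {C} ∪ {T} = {C,T} (union, +1)
EFH@2: {C,T} ∪ {G} = {C,G,T} (union, +1)
DEFHPZ@2: {T} ∩ {C,G,T} = {T} (intersection, +0)
DEFHPQZ@2: {T} ∪ {A} = {A,T} (union, +1)
DP@3: {T} ∪ {G} = {G,T} (union, +1)
DPZ@3: {G,T} ∩ {G} = {G} (intersection, +0)
EF@3: {G} ∩ {G} = {G} (intersection, +0)
EFH@3: {G} ∪ {C} = {C,G} (union, +1)
DEFHPZ@3: {G} ∩ {C,G} = {G} (intersection, +0)
DEFHPQZ@3: {G} ∩ {G} = {G} (intersection, +0)
DP@4: {T} ∩ {T} = {T} (intersection, +0)
DPZ@4: {T} ∪ {C} = {C,T} (union, +1)
EF@4: {G} ∩ {G} = {G} (intersection, +0)
EFH@4: {G} ∪ {T} = {G,T} (union, +1)
DEFHPZ@4: {C,T} ∩ {G,T} = {T} (intersection, +0)
DEFHPQZ@4: {T} ∪ {G} = {G,T} (union, +1)
DP@5: {C} ∩ {C} = {C} (intersection, +0)
DPZ@5: {C} ∪ {A} = {A,C} (union, +1)
EF@5: {T} ∪ {C} = {C,T} (union, +1)
EFH@5: {C,T} ∩ {C} = {C} (intersection, +0)
DEFHPZ@5: {A,C} ∩ {C} = {C} (intersection, +0)
DEFHPQZ@5: {C} ∪ {A} = {A,C} (union, +1)
DP@6: {G} ∪ {A} = {A,G} (union, +1)
DPZ@6: {A,G} ∩ {G} = {G} (intersection, +0)
EF@6: {A} ∪ {T} = {A,T} (union, +1)
EFH@6: {A,T} ∩ {T} = {T} (intersection, +0)
DEFHPZ@6: {G} ∪ {T} = {G,T} (union, +1)
DEFHPQZ@6: {G,T} ∩ {G} = {G} (intersection, +0)
DP@7: {C} ∪ {G} = {C,G} (union, +1)
DPZ@7: {C,G} ∩ {C} = {C} (intersection, +0)
EF@7: {A} ∩ {A} = {A} (intersection, +0)
EFH@7: {A} ∩ {A} = {A} (intersection, +0)
DEFHPZ@7: {C} ∪ {A} = {A,C} (union, +1)
DEFHPQZ@7: {A,C} ∩ {C} = {C} (intersection, +0)
per-site changes: [2, 3, 4, 2, 3, 3, 3, 2]; total = 22

22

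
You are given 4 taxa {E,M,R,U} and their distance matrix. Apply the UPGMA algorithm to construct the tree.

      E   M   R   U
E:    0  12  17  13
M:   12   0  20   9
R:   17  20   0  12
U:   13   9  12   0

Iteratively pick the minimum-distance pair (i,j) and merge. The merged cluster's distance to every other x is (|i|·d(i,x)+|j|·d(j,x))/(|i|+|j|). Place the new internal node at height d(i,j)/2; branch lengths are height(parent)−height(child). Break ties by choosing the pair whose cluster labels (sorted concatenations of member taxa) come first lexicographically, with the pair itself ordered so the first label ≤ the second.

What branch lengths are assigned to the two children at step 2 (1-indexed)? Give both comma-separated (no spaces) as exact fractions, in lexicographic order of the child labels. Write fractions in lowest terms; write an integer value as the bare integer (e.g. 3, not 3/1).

1. join M+U (d=9) ⇒ MU; edges |M|=9/2, |U|=9/2
  updated: d(E,MU)=25/2, d(MU,R)=16
2. join E+MU (d=25/2) ⇒ EMU; edges |E|=25/4, |MU|=7/4
  updated: d(EMU,R)=49/3
3. join EMU+R (d=49/3) ⇒ EMRU; edges |EMU|=23/12, |R|=49/6
final tree: ((E:25/4,(M:9/2,U:9/2):7/4):23/12,R:49/6)
total length: 325/12

25/4,7/4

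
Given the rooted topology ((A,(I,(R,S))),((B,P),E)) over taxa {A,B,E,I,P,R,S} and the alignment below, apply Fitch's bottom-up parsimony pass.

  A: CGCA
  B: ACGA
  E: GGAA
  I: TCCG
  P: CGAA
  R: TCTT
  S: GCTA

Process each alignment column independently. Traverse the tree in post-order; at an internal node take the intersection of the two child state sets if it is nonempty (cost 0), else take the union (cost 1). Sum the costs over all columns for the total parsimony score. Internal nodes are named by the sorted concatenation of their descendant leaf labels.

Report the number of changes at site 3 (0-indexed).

RS@0: {T} ∪ {G} = {G,T} (union, +1)
IRS@0: {T} ∩ {G,T} = {T} (intersection, +0)
AIRS@0: {C} ∪ {T} = {C,T} (union, +1)
BP@0: {A} ∪ {C} = {A,C} (union, +1)
BEP@0: {A,C} ∪ {G} = {A,C,G} (union, +1)
ABEIPRS@0: {C,T} ∩ {A,C,G} = {C} (intersection, +0)
RS@1: {C} ∩ {C} = {C} (intersection, +0)
IRS@1: {C} ∩ {C} = {C} (intersection, +0)
AIRS@1: {G} ∪ {C} = {C,G} (union, +1)
BP@1: {C} ∪ {G} = {C,G} (union, +1)
BEP@1: {C,G} ∩ {G} = {G} (intersection, +0)
ABEIPRS@1: {C,G} ∩ {G} = {G} (intersection, +0)
RS@2: {T} ∩ {T} = {T} (intersection, +0)
IRS@2: {C} ∪ {T} = {C,T} (union, +1)
AIRS@2: {C} ∩ {C,T} = {C} (intersection, +0)
BP@2: {G} ∪ {A} = {A,G} (union, +1)
BEP@2: {A,G} ∩ {A} = {A} (intersection, +0)
ABEIPRS@2: {C} ∪ {A} = {A,C} (union, +1)
RS@3: {T} ∪ {A} = {A,T} (union, +1)
IRS@3: {G} ∪ {A,T} = {A,G,T} (union, +1)
AIRS@3: {A} ∩ {A,G,T} = {A} (intersection, +0)
BP@3: {A} ∩ {A} = {A} (intersection, +0)
BEP@3: {A} ∩ {A} = {A} (intersection, +0)
ABEIPRS@3: {A} ∩ {A} = {A} (intersection, +0)
per-site changes: [4, 2, 3, 2]; total = 11

2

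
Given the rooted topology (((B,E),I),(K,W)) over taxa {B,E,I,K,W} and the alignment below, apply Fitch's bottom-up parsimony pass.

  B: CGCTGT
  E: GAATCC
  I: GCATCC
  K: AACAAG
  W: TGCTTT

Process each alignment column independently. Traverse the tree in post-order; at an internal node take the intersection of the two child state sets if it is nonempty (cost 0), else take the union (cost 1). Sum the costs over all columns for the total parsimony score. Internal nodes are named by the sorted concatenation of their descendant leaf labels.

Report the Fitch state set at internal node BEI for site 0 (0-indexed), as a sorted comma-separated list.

BE@0: {C} ∪ {G} = {C,G} (union, +1)
BEI@0: {C,G} ∩ {G} = {G} (intersection, +0)
KW@0: {A} ∪ {T} = {A,T} (union, +1)
BEIKW@0: {G} ∪ {A,T} = {A,G,T} (union, +1)
BE@1: {G} ∪ {A} = {A,G} (union, +1)
BEI@1: {A,G} ∪ {C} = {A,C,G} (union, +1)
KW@1: {A} ∪ {G} = {A,G} (union, +1)
BEIKW@1: {A,C,G} ∩ {A,G} = {A,G} (intersection, +0)
BE@2: {C} ∪ {A} = {A,C} (union, +1)
BEI@2: {A,C} ∩ {A} = {A} (intersection, +0)
KW@2: {C} ∩ {C} = {C} (intersection, +0)
BEIKW@2: {A} ∪ {C} = {A,C} (union, +1)
BE@3: {T} ∩ {T} = {T} (intersection, +0)
BEI@3: {T} ∩ {T} = {T} (intersection, +0)
KW@3: {A} ∪ {T} = {A,T} (union, +1)
BEIKW@3: {T} ∩ {A,T} = {T} (intersection, +0)
BE@4: {G} ∪ {C} = {C,G} (union, +1)
BEI@4: {C,G} ∩ {C} = {C} (intersection, +0)
KW@4: {A} ∪ {T} = {A,T} (union, +1)
BEIKW@4: {C} ∪ {A,T} = {A,C,T} (union, +1)
BE@5: {T} ∪ {C} = {C,T} (union, +1)
BEI@5: {C,T} ∩ {C} = {C} (intersection, +0)
KW@5: {G} ∪ {T} = {G,T} (union, +1)
BEIKW@5: {C} ∪ {G,T} = {C,G,T} (union, +1)
per-site changes: [3, 3, 2, 1, 3, 3]; total = 15

G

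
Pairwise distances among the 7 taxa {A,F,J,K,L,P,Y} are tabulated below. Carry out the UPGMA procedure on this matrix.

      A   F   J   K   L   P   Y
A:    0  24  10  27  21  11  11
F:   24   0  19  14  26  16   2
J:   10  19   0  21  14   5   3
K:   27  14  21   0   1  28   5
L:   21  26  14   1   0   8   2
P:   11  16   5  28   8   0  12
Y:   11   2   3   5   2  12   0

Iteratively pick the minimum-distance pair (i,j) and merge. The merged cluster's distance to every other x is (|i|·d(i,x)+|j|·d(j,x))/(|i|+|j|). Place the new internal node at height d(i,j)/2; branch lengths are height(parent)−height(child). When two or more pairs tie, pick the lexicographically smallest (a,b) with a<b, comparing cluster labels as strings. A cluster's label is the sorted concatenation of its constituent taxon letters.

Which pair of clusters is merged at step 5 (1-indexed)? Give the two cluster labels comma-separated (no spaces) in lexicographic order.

FY,KL

1. join K+L (d=1) ⇒ KL; edges |K|=1/2, |L|=1/2
  updated: d(A,KL)=24, d(F,KL)=20, d(J,KL)=35/2, d(KL,P)=18, d(KL,Y)=7/2
2. join F+Y (d=2) ⇒ FY; edges |F|=1, |Y|=1
  updated: d(A,FY)=35/2, d(FY,J)=11, d(FY,KL)=47/4, d(FY,P)=14
3. join J+P (d=5) ⇒ JP; edges |J|=5/2, |P|=5/2
  updated: d(A,JP)=21/2, d(FY,JP)=25/2, d(JP,KL)=71/4
4. join A+JP (d=21/2) ⇒ AJP; edges |A|=21/4, |JP|=11/4
  updated: d(AJP,FY)=85/6, d(AJP,KL)=119/6
5. join FY+KL (d=47/4) ⇒ FKLY; edges |FY|=39/8, |KL|=43/8
  updated: d(AJP,FKLY)=17
6. join AJP+FKLY (d=17) ⇒ AFJKLPY; edges |AJP|=13/4, |FKLY|=21/8
final tree: ((A:21/4,(J:5/2,P:5/2):11/4):13/4,((F:1,Y:1):39/8,(K:1/2,L:1/2):43/8):21/8)
total length: 257/8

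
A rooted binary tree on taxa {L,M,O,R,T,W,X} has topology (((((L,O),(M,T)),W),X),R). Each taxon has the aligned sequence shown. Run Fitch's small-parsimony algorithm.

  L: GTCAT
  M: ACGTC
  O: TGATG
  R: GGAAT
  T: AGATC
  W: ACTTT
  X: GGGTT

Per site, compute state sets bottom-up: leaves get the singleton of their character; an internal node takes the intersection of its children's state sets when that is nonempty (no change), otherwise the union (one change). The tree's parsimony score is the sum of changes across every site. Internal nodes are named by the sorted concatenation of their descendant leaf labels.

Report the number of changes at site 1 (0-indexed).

[col 0] LO: children L:{G}, O:{T} ∪→ {G,T}; cost 1
[col 0] MT: children M:{A}, T:{A} ∩→ {A}; cost 0
[col 0] LMOT: children LO:{G,T}, MT:{A} ∪→ {A,G,T}; cost 1
[col 0] LMOTW: children LMOT:{A,G,T}, W:{A} ∩→ {A}; cost 0
[col 0] LMOTWX: children LMOTW:{A}, X:{G} ∪→ {A,G}; cost 1
[col 0] LMORTWX: children LMOTWX:{A,G}, R:{G} ∩→ {G}; cost 0
[col 1] LO: children L:{T}, O:{G} ∪→ {G,T}; cost 1
[col 1] MT: children M:{C}, T:{G} ∪→ {C,G}; cost 1
[col 1] LMOT: children LO:{G,T}, MT:{C,G} ∩→ {G}; cost 0
[col 1] LMOTW: children LMOT:{G}, W:{C} ∪→ {C,G}; cost 1
[col 1] LMOTWX: children LMOTW:{C,G}, X:{G} ∩→ {G}; cost 0
[col 1] LMORTWX: children LMOTWX:{G}, R:{G} ∩→ {G}; cost 0
[col 2] LO: children L:{C}, O:{A} ∪→ {A,C}; cost 1
[col 2] MT: children M:{G}, T:{A} ∪→ {A,G}; cost 1
[col 2] LMOT: children LO:{A,C}, MT:{A,G} ∩→ {A}; cost 0
[col 2] LMOTW: children LMOT:{A}, W:{T} ∪→ {A,T}; cost 1
[col 2] LMOTWX: children LMOTW:{A,T}, X:{G} ∪→ {A,G,T}; cost 1
[col 2] LMORTWX: children LMOTWX:{A,G,T}, R:{A} ∩→ {A}; cost 0
[col 3] LO: children L:{A}, O:{T} ∪→ {A,T}; cost 1
[col 3] MT: children M:{T}, T:{T} ∩→ {T}; cost 0
[col 3] LMOT: children LO:{A,T}, MT:{T} ∩→ {T}; cost 0
[col 3] LMOTW: children LMOT:{T}, W:{T} ∩→ {T}; cost 0
[col 3] LMOTWX: children LMOTW:{T}, X:{T} ∩→ {T}; cost 0
[col 3] LMORTWX: children LMOTWX:{T}, R:{A} ∪→ {A,T}; cost 1
[col 4] LO: children L:{T}, O:{G} ∪→ {G,T}; cost 1
[col 4] MT: children M:{C}, T:{C} ∩→ {C}; cost 0
[col 4] LMOT: children LO:{G,T}, MT:{C} ∪→ {C,G,T}; cost 1
[col 4] LMOTW: children LMOT:{C,G,T}, W:{T} ∩→ {T}; cost 0
[col 4] LMOTWX: children LMOTW:{T}, X:{T} ∩→ {T}; cost 0
[col 4] LMORTWX: children LMOTWX:{T}, R:{T} ∩→ {T}; cost 0
per-site changes: [3, 3, 4, 2, 2]; total = 14

3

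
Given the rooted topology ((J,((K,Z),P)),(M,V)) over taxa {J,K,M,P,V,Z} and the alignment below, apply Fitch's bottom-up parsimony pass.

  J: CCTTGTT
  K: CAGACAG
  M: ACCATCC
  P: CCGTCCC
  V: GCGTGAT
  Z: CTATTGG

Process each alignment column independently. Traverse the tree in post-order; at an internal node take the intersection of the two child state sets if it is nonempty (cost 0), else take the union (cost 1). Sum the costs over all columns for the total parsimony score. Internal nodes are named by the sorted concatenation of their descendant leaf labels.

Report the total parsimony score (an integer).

KZ@0: {C} ∩ {C} = {C} (intersection, +0)
KPZ@0: {C} ∩ {C} = {C} (intersection, +0)
JKPZ@0: {C} ∩ {C} = {C} (intersection, +0)
MV@0: {A} ∪ {G} = {A,G} (union, +1)
JKMPVZ@0: {C} ∪ {A,G} = {A,C,G} (union, +1)
KZ@1: {A} ∪ {T} = {A,T} (union, +1)
KPZ@1: {A,T} ∪ {C} = {A,C,T} (union, +1)
JKPZ@1: {C} ∩ {A,C,T} = {C} (intersection, +0)
MV@1: {C} ∩ {C} = {C} (intersection, +0)
JKMPVZ@1: {C} ∩ {C} = {C} (intersection, +0)
KZ@2: {G} ∪ {A} = {A,G} (union, +1)
KPZ@2: {A,G} ∩ {G} = {G} (intersection, +0)
JKPZ@2: {T} ∪ {G} = {G,T} (union, +1)
MV@2: {C} ∪ {G} = {C,G} (union, +1)
JKMPVZ@2: {G,T} ∩ {C,G} = {G} (intersection, +0)
KZ@3: {A} ∪ {T} = {A,T} (union, +1)
KPZ@3: {A,T} ∩ {T} = {T} (intersection, +0)
JKPZ@3: {T} ∩ {T} = {T} (intersection, +0)
MV@3: {A} ∪ {T} = {A,T} (union, +1)
JKMPVZ@3: {T} ∩ {A,T} = {T} (intersection, +0)
KZ@4: {C} ∪ {T} = {C,T} (union, +1)
KPZ@4: {C,T} ∩ {C} = {C} (intersection, +0)
JKPZ@4: {G} ∪ {C} = {C,G} (union, +1)
MV@4: {T} ∪ {G} = {G,T} (union, +1)
JKMPVZ@4: {C,G} ∩ {G,T} = {G} (intersection, +0)
KZ@5: {A} ∪ {G} = {A,G} (union, +1)
KPZ@5: {A,G} ∪ {C} = {A,C,G} (union, +1)
JKPZ@5: {T} ∪ {A,C,G} = {A,C,G,T} (union, +1)
MV@5: {C} ∪ {A} = {A,C} (union, +1)
JKMPVZ@5: {A,C,G,T} ∩ {A,C} = {A,C} (intersection, +0)
KZ@6: {G} ∩ {G} = {G} (intersection, +0)
KPZ@6: {G} ∪ {C} = {C,G} (union, +1)
JKPZ@6: {T} ∪ {C,G} = {C,G,T} (union, +1)
MV@6: {C} ∪ {T} = {C,T} (union, +1)
JKMPVZ@6: {C,G,T} ∩ {C,T} = {C,T} (intersection, +0)
per-site changes: [2, 2, 3, 2, 3, 4, 3]; total = 19

19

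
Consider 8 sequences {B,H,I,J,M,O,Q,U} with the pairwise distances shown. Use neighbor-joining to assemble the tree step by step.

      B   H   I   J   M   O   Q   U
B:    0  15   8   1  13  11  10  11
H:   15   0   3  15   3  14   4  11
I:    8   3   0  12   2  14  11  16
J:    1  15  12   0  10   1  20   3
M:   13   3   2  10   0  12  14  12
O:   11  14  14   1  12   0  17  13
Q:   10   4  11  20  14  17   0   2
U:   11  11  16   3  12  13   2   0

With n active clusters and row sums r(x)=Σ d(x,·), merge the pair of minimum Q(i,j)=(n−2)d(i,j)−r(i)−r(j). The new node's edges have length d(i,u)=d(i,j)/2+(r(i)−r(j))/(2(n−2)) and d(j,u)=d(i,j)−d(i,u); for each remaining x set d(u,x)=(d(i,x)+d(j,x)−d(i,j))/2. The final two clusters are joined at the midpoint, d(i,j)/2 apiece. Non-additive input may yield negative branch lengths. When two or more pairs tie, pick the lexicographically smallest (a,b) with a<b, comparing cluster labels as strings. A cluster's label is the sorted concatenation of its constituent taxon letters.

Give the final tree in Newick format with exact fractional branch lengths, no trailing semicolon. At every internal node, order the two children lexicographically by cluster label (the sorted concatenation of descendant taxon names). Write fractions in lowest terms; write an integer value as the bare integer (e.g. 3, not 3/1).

(((((B:75/32,(J:-7/6,O:13/6):101/32):167/48,(Q:19/20,U:21/20):211/48):17/4,H:15/16):17/16,I:7/8):9/16,M:9/16)

1. join J+O (d=1, Q=-138) ⇒ JO; edges |J|=-7/6, |O|=13/6
  updated: d(B,JO)=11/2, d(H,JO)=14, d(I,JO)=25/2, d(JO,M)=21/2, d(JO,Q)=18, d(JO,U)=15/2
2. join Q+U (d=2, Q=-217/2) ⇒ QU; edges |Q|=19/20, |U|=21/20
  updated: d(B,QU)=19/2, d(H,QU)=13/2, d(I,QU)=25/2, d(JO,QU)=47/4, d(M,QU)=12
3. join B+JO (d=11/2, Q=-333/4) ⇒ BJO; edges |B|=75/32, |JO|=101/32
  updated: d(BJO,H)=47/4, d(BJO,I)=15/2, d(BJO,M)=9, d(BJO,QU)=63/8
4. join BJO+QU (d=63/8, Q=-411/8) ⇒ BJOQU; edges |BJO|=167/48, |QU|=211/48
  updated: d(BJOQU,H)=83/16, d(BJOQU,I)=97/16, d(BJOQU,M)=105/16
5. join BJOQU+H (d=83/16, Q=-149/8) ⇒ BHJOQU; edges |BJOQU|=17/4, |H|=15/16
  updated: d(BHJOQU,I)=31/16, d(BHJOQU,M)=35/16
6. join BHJOQU+I (d=31/16, Q=-49/8) ⇒ BHIJOQU; edges |BHJOQU|=17/16, |I|=7/8
  updated: d(BHIJOQU,M)=9/8
7. join BHIJOQU+M (d=9/8) ⇒ BHIJMOQU; edges |BHIJOQU|=9/16, |M|=9/16
final tree: (((((B:75/32,(J:-7/6,O:13/6):101/32):167/48,(Q:19/20,U:21/20):211/48):17/4,H:15/16):17/16,I:7/8):9/16,M:9/16)
total length: 197/8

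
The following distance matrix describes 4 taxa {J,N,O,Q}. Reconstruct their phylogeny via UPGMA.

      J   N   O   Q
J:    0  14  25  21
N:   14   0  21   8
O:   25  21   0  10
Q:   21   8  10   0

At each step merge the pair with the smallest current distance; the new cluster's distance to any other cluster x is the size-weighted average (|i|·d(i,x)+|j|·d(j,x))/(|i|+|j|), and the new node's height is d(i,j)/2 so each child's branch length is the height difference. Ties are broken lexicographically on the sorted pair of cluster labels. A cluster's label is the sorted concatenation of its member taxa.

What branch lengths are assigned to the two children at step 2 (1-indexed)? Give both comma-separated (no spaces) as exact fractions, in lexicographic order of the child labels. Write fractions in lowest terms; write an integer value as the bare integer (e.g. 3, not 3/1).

iteration 1: select N,Q (d=8); attach at lengths (4, 4); label the merged cluster NQ
  updated: d(J,NQ)=35/2, d(NQ,O)=31/2
iteration 2: select NQ,O (d=31/2); attach at lengths (15/4, 31/4); label the merged cluster NOQ
  updated: d(J,NOQ)=20
iteration 3: select J,NOQ (d=20); attach at lengths (10, 9/4); label the merged cluster JNOQ
final tree: (J:10,((N:4,Q:4):15/4,O:31/4):9/4)
total length: 127/4

15/4,31/4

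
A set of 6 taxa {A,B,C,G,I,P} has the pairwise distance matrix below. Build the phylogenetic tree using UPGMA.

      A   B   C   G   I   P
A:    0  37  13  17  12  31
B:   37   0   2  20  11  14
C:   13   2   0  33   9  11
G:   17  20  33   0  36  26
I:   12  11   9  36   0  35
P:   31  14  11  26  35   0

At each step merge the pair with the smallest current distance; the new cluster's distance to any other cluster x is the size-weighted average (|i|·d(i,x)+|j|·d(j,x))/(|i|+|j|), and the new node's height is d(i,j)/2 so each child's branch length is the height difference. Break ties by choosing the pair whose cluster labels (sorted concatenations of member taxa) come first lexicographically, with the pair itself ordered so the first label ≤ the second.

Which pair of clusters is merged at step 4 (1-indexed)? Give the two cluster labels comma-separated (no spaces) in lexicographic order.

BCI,P

step 1: merge (B,C) at d=2; branch lengths B→1, C→1; new cluster BC
  updated: d(A,BC)=25, d(BC,G)=53/2, d(BC,I)=10, d(BC,P)=25/2
step 2: merge (BC,I) at d=10; branch lengths BC→4, I→5; new cluster BCI
  updated: d(A,BCI)=62/3, d(BCI,G)=89/3, d(BCI,P)=20
step 3: merge (A,G) at d=17; branch lengths A→17/2, G→17/2; new cluster AG
  updated: d(AG,BCI)=151/6, d(AG,P)=57/2
step 4: merge (BCI,P) at d=20; branch lengths BCI→5, P→10; new cluster BCIP
  updated: d(AG,BCIP)=26
step 5: merge (AG,BCIP) at d=26; branch lengths AG→9/2, BCIP→3; new cluster ABCGIP
final tree: ((A:17/2,G:17/2):9/2,(((B:1,C:1):4,I:5):5,P:10):3)
total length: 101/2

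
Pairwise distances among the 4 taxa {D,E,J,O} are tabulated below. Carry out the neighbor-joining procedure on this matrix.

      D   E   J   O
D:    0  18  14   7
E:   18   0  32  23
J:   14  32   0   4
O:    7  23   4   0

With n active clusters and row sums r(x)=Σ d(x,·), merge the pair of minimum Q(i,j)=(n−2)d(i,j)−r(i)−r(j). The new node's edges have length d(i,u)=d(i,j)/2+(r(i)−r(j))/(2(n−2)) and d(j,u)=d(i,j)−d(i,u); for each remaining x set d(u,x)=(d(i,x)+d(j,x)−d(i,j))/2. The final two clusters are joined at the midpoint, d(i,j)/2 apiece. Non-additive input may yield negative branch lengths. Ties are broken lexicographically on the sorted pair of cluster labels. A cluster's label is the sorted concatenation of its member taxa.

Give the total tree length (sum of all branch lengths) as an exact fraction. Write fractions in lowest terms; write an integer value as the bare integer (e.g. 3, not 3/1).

30

step 1: merge (D,E) at d=18, Q=-76; branch lengths D→1/2, E→35/2; new cluster DE
  updated: d(DE,J)=14, d(DE,O)=6
step 2: merge (DE,J) at d=14, Q=-24; branch lengths DE→8, J→6; new cluster DEJ
  updated: d(DEJ,O)=-2
step 3: merge (DEJ,O) at d=-2; branch lengths DEJ→-1, O→-1; new cluster DEJO
final tree: (((D:1/2,E:35/2):8,J:6):-1,O:-1)
total length: 30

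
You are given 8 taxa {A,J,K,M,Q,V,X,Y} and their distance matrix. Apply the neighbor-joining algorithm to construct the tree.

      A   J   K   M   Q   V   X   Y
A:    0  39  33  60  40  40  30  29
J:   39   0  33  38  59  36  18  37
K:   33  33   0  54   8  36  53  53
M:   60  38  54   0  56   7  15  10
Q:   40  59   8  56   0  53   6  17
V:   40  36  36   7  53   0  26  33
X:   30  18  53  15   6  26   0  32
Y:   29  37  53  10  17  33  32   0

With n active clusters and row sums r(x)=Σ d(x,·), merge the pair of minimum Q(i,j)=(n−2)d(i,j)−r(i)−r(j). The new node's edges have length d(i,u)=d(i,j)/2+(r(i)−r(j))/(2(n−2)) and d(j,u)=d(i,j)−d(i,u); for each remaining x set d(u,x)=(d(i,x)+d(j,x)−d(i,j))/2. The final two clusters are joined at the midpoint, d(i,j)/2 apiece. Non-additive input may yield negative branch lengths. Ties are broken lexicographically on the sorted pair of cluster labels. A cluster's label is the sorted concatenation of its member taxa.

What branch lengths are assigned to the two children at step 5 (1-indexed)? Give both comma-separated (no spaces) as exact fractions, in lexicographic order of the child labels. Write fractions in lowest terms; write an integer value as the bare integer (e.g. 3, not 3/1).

1. join K+Q (d=8, Q=-461) ⇒ KQ; edges |K|=79/12, |Q|=17/12
  updated: d(A,KQ)=65/2, d(J,KQ)=42, d(KQ,M)=51, d(KQ,V)=81/2, d(KQ,X)=51/2, d(KQ,Y)=31
2. join M+V (d=7, Q=-657/2) ⇒ MV; edges |M|=67/20, |V|=73/20
  updated: d(A,MV)=93/2, d(J,MV)=67/2, d(KQ,MV)=169/4, d(MV,X)=17, d(MV,Y)=18
3. join MV+Y (d=18, Q=-929/4) ⇒ MVY; edges |MV|=329/32, |Y|=247/32
  updated: d(A,MVY)=115/4, d(J,MVY)=105/4, d(KQ,MVY)=221/8, d(MVY,X)=31/2
4. join A+KQ (d=65/2, Q=-1283/8) ⇒ AKQ; edges |A|=267/16, |KQ|=253/16
  updated: d(AKQ,J)=97/4, d(AKQ,MVY)=191/16, d(AKQ,X)=23/2
5. join AKQ+MVY (d=191/16, Q=-155/2) ⇒ AKMQVY; edges |AKQ|=143/32, |MVY|=239/32
  updated: d(AKMQVY,J)=617/32, d(AKMQVY,X)=241/32
6. join AKMQVY+J (d=617/32, Q=-717/16) ⇒ AJKMQVY; edges |AKMQVY|=141/32, |J|=119/8
  updated: d(AJKMQVY,X)=25/8
7. join AJKMQVY+X (d=25/8) ⇒ AJKMQVXY; edges |AJKMQVY|=25/16, |X|=25/16
final tree: ((((A:267/16,(K:79/12,Q:17/12):253/16):143/32,((M:67/20,V:73/20):329/32,Y:247/32):239/32):141/32,J:119/8):25/16,X:25/16)
total length: 3195/32

143/32,239/32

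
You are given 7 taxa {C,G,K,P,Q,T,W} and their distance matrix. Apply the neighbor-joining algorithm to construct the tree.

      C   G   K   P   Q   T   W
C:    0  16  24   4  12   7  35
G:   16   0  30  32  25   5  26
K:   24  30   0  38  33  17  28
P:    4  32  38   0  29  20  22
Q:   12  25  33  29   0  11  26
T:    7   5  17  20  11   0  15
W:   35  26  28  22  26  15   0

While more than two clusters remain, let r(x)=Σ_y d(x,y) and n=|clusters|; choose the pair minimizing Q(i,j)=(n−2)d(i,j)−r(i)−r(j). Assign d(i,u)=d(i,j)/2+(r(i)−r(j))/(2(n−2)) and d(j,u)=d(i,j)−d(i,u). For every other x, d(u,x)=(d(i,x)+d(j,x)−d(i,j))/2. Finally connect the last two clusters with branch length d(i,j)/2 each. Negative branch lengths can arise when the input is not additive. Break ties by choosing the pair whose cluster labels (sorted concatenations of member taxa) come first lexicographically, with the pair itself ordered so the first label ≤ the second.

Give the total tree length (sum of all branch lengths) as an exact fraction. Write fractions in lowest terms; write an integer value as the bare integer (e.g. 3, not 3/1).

255/4

step 1: merge (C,P) at d=4, Q=-223; branch lengths C→-27/10, P→67/10; new cluster CP
  updated: d(CP,G)=22, d(CP,K)=29, d(CP,Q)=37/2, d(CP,T)=23/2, d(CP,W)=53/2
step 2: merge (G,T) at d=5, Q=-295/2; branch lengths G→137/16, T→-57/16; new cluster GT
  updated: d(CP,GT)=57/4, d(GT,K)=21, d(GT,Q)=31/2, d(GT,W)=18
step 3: merge (CP,Q) at d=37/2, Q=-503/4; branch lengths CP→203/24, Q→241/24; new cluster CPQ
  updated: d(CPQ,GT)=45/8, d(CPQ,K)=87/4, d(CPQ,W)=17
step 4: merge (CPQ,GT) at d=45/8, Q=-311/4; branch lengths CPQ→11/4, GT→23/8; new cluster CGPQT
  updated: d(CGPQT,K)=297/16, d(CGPQT,W)=235/16
step 5: merge (CGPQT,K) at d=297/16, Q=-245/4; branch lengths CGPQT→21/8, K→255/16; new cluster CGKPQT
  updated: d(CGKPQT,W)=193/16
step 6: merge (CGKPQT,W) at d=193/16; branch lengths CGKPQT→193/32, W→193/32; new cluster CGKPQTW
final tree: (((((C:-27/10,P:67/10):203/24,Q:241/24):11/4,(G:137/16,T:-57/16):23/8):21/8,K:255/16):193/32,W:193/32)
total length: 255/4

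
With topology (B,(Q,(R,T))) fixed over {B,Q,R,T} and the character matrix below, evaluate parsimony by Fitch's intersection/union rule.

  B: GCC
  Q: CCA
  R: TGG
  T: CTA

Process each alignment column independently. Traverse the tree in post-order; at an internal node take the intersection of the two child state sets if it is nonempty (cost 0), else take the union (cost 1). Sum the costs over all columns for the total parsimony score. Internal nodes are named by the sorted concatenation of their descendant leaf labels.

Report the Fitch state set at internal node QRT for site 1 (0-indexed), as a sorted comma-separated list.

site 0, node RT: R={T} ∪ T={C} → {C,T} (+1)
site 0, node QRT: Q={C} ∩ RT={C,T} → {C} (+0)
site 0, node BQRT: B={G} ∪ QRT={C} → {C,G} (+1)
site 1, node RT: R={G} ∪ T={T} → {G,T} (+1)
site 1, node QRT: Q={C} ∪ RT={G,T} → {C,G,T} (+1)
site 1, node BQRT: B={C} ∩ QRT={C,G,T} → {C} (+0)
site 2, node RT: R={G} ∪ T={A} → {A,G} (+1)
site 2, node QRT: Q={A} ∩ RT={A,G} → {A} (+0)
site 2, node BQRT: B={C} ∪ QRT={A} → {A,C} (+1)
per-site changes: [2, 2, 2]; total = 6

C,G,T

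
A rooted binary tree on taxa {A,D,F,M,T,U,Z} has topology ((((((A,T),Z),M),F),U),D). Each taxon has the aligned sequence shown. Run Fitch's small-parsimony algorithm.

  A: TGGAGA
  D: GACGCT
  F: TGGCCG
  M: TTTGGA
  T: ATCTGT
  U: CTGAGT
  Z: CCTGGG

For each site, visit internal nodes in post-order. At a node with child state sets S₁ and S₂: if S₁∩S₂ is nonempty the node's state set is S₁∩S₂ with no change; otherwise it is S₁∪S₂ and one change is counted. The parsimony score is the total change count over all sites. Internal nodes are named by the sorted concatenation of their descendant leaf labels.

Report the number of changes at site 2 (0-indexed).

[col 0] AT: children A:{T}, T:{A} ∪→ {A,T}; cost 1
[col 0] ATZ: children AT:{A,T}, Z:{C} ∪→ {A,C,T}; cost 1
[col 0] AMTZ: children ATZ:{A,C,T}, M:{T} ∩→ {T}; cost 0
[col 0] AFMTZ: children AMTZ:{T}, F:{T} ∩→ {T}; cost 0
[col 0] AFMTUZ: children AFMTZ:{T}, U:{C} ∪→ {C,T}; cost 1
[col 0] ADFMTUZ: children AFMTUZ:{C,T}, D:{G} ∪→ {C,G,T}; cost 1
[col 1] AT: children A:{G}, T:{T} ∪→ {G,T}; cost 1
[col 1] ATZ: children AT:{G,T}, Z:{C} ∪→ {C,G,T}; cost 1
[col 1] AMTZ: children ATZ:{C,G,T}, M:{T} ∩→ {T}; cost 0
[col 1] AFMTZ: children AMTZ:{T}, F:{G} ∪→ {G,T}; cost 1
[col 1] AFMTUZ: children AFMTZ:{G,T}, U:{T} ∩→ {T}; cost 0
[col 1] ADFMTUZ: children AFMTUZ:{T}, D:{A} ∪→ {A,T}; cost 1
[col 2] AT: children A:{G}, T:{C} ∪→ {C,G}; cost 1
[col 2] ATZ: children AT:{C,G}, Z:{T} ∪→ {C,G,T}; cost 1
[col 2] AMTZ: children ATZ:{C,G,T}, M:{T} ∩→ {T}; cost 0
[col 2] AFMTZ: children AMTZ:{T}, F:{G} ∪→ {G,T}; cost 1
[col 2] AFMTUZ: children AFMTZ:{G,T}, U:{G} ∩→ {G}; cost 0
[col 2] ADFMTUZ: children AFMTUZ:{G}, D:{C} ∪→ {C,G}; cost 1
[col 3] AT: children A:{A}, T:{T} ∪→ {A,T}; cost 1
[col 3] ATZ: children AT:{A,T}, Z:{G} ∪→ {A,G,T}; cost 1
[col 3] AMTZ: children ATZ:{A,G,T}, M:{G} ∩→ {G}; cost 0
[col 3] AFMTZ: children AMTZ:{G}, F:{C} ∪→ {C,G}; cost 1
[col 3] AFMTUZ: children AFMTZ:{C,G}, U:{A} ∪→ {A,C,G}; cost 1
[col 3] ADFMTUZ: children AFMTUZ:{A,C,G}, D:{G} ∩→ {G}; cost 0
[col 4] AT: children A:{G}, T:{G} ∩→ {G}; cost 0
[col 4] ATZ: children AT:{G}, Z:{G} ∩→ {G}; cost 0
[col 4] AMTZ: children ATZ:{G}, M:{G} ∩→ {G}; cost 0
[col 4] AFMTZ: children AMTZ:{G}, F:{C} ∪→ {C,G}; cost 1
[col 4] AFMTUZ: children AFMTZ:{C,G}, U:{G} ∩→ {G}; cost 0
[col 4] ADFMTUZ: children AFMTUZ:{G}, D:{C} ∪→ {C,G}; cost 1
[col 5] AT: children A:{A}, T:{T} ∪→ {A,T}; cost 1
[col 5] ATZ: children AT:{A,T}, Z:{G} ∪→ {A,G,T}; cost 1
[col 5] AMTZ: children ATZ:{A,G,T}, M:{A} ∩→ {A}; cost 0
[col 5] AFMTZ: children AMTZ:{A}, F:{G} ∪→ {A,G}; cost 1
[col 5] AFMTUZ: children AFMTZ:{A,G}, U:{T} ∪→ {A,G,T}; cost 1
[col 5] ADFMTUZ: children AFMTUZ:{A,G,T}, D:{T} ∩→ {T}; cost 0
per-site changes: [4, 4, 4, 4, 2, 4]; total = 22

4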